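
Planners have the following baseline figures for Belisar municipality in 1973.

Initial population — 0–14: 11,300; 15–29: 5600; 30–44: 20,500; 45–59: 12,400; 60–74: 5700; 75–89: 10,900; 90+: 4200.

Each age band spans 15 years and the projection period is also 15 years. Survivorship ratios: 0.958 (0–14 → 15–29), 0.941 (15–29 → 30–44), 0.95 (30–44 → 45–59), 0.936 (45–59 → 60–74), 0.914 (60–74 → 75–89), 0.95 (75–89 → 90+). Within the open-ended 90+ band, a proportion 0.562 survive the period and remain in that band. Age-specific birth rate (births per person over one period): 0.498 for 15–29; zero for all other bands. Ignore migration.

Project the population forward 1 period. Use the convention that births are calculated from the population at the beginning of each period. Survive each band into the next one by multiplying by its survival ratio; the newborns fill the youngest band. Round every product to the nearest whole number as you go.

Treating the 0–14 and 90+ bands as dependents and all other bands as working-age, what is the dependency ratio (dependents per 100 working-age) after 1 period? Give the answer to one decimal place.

29.6

Numbering the groups 1..7 from youngest to oldest:
— Period 1 —
Births: 5600 × 0.498 = 2789
Group 2: 11300 × 0.958 = 10825
Group 3: 5600 × 0.941 = 5270
Group 4: 20500 × 0.95 = 19475
Group 5: 12400 × 0.936 = 11606
Group 6: 5700 × 0.914 = 5210
Group 7: 10900 × 0.95 + 4200 × 0.562 = 10355 + 2360 = 12715
Giving 2789 / 10825 / 5270 / 19475 / 11606 / 5210 / 12715.
Dependents (band 0–14 + band 90+) = 2789 + 12715 = 15504; working-age = 52386; ratio = 15504/52386 × 100 = 29.6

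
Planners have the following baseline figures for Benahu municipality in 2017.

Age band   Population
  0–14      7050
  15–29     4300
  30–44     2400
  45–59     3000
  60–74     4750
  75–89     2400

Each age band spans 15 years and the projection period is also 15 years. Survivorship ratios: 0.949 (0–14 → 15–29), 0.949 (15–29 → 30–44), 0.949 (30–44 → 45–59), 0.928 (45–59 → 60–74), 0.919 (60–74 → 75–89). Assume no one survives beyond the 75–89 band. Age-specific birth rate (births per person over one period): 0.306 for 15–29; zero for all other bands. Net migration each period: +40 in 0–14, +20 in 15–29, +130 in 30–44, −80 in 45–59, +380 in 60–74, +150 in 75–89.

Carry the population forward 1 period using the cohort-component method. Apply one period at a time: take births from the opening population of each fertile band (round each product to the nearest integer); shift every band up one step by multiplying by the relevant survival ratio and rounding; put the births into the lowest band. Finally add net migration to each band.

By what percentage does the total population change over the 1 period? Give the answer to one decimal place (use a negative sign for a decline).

-7.3

— Period 1 —
Births: 4300 × 0.306 = 1316
15–29: 7050 × 0.949 = 6690
30–44: 4300 × 0.949 = 4081
45–59: 2400 × 0.949 = 2278
60–74: 3000 × 0.928 = 2784
75–89: 4750 × 0.919 = 4365
Net migration: 0–14 + 40 → 1356; 15–29 + 20 → 6710; 30–44 + 130 → 4211; 45–59 − 80 → 2198; 60–74 + 380 → 3164; 75–89 + 150 → 4515
Population now: 0–14=1356, 15–29=6710, 30–44=4211, 45–59=2198, 60–74=3164, 75–89=4515
Total: 23900 → 22154; change = -1746; percentage change = -7.3%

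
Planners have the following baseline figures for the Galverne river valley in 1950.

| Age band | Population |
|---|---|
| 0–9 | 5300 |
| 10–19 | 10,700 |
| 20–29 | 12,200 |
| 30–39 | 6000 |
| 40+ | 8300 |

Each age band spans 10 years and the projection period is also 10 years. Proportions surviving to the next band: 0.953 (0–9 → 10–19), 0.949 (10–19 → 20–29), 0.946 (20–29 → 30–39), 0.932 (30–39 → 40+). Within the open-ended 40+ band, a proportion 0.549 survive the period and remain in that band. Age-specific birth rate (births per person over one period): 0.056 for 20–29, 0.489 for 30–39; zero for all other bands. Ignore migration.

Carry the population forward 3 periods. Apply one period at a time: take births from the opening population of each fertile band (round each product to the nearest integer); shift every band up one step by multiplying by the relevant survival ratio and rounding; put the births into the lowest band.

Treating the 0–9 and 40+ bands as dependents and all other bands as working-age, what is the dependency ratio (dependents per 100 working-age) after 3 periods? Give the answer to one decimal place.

166.7

— Period 1 —
Births: 12200 × 0.056 = 683, 6000 × 0.489 = 2934 — total 3617
10–19: 5300 × 0.953 = 5051
20–29: 10700 × 0.949 = 10154
30–39: 12200 × 0.946 = 11541
40+: 6000 × 0.932 + 8300 × 0.549 = 5592 + 4557 = 10149
→ [3617, 5051, 10154, 11541, 10149]
— Period 2 —
Births: 10154 × 0.056 = 569, 11541 × 0.489 = 5644 — total 6213
10–19: 3617 × 0.953 = 3447
20–29: 5051 × 0.949 = 4793
30–39: 10154 × 0.946 = 9606
40+: 11541 × 0.932 + 10149 × 0.549 = 10756 + 5572 = 16328
→ [6213, 3447, 4793, 9606, 16328]
— Period 3 —
Births: 4793 × 0.056 = 268, 9606 × 0.489 = 4697 — total 4965
10–19: 6213 × 0.953 = 5921
20–29: 3447 × 0.949 = 3271
30–39: 4793 × 0.946 = 4534
40+: 9606 × 0.932 + 16328 × 0.549 = 8953 + 8964 = 17917
→ [4965, 5921, 3271, 4534, 17917]
Dependents (band 0–9 + band 40+) = 4965 + 17917 = 22882; working-age = 13726; ratio = 22882/13726 × 100 = 166.7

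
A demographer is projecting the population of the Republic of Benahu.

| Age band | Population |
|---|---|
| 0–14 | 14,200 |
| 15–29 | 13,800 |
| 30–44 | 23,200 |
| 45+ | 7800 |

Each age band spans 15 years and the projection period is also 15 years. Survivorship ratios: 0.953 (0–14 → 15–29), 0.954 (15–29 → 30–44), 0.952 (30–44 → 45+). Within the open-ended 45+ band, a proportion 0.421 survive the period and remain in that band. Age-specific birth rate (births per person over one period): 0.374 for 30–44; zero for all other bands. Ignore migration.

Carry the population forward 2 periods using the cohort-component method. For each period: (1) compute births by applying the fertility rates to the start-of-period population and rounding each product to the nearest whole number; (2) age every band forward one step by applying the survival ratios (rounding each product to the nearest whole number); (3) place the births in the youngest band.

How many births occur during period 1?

Call the groups 1 to 4, youngest first.
Period 1.
Births: 23200 × 0.374 = 8677
Group 2: 14200 × 0.953 = 13533
Group 3: 13800 × 0.954 = 13165
Group 4: 23200 × 0.952 + 7800 × 0.421 = 22086 + 3284 = 25370
→ [8677, 13533, 13165, 25370]

8677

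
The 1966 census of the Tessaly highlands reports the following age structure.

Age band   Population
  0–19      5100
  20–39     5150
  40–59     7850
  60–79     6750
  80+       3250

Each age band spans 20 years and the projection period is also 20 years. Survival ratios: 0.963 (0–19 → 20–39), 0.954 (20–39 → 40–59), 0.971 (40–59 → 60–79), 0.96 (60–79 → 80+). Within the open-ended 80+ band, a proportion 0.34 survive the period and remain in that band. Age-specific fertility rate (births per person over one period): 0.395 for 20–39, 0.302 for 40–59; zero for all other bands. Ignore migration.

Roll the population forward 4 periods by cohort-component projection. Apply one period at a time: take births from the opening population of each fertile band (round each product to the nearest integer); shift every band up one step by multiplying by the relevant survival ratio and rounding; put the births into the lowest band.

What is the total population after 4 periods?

Call the groups 1 to 5, youngest first.
[period 1]
Births: 5150 × 0.395 = 2034 ; 7850 × 0.302 = 2371 → 4405
Group 2: 5100 × 0.963 = 4911
Group 3: 5150 × 0.954 = 4913
Group 4: 7850 × 0.971 = 7622
Group 5: 6750 × 0.96 + 3250 × 0.34 = 6480 + 1105 = 7585
Population now: 0–19=4405, 20–39=4911, 40–59=4913, 60–79=7622, 80+=7585
[period 2]
Births: 4911 × 0.395 = 1940 ; 4913 × 0.302 = 1484 → 3424
Group 2: 4405 × 0.963 = 4242
Group 3: 4911 × 0.954 = 4685
Group 4: 4913 × 0.971 = 4771
Group 5: 7622 × 0.96 + 7585 × 0.34 = 7317 + 2579 = 9896
Population now: 0–19=3424, 20–39=4242, 40–59=4685, 60–79=4771, 80+=9896
[period 3]
Births: 4242 × 0.395 = 1676 ; 4685 × 0.302 = 1415 → 3091
Group 2: 3424 × 0.963 = 3297
Group 3: 4242 × 0.954 = 4047
Group 4: 4685 × 0.971 = 4549
Group 5: 4771 × 0.96 + 9896 × 0.34 = 4580 + 3365 = 7945
Population now: 0–19=3091, 20–39=3297, 40–59=4047, 60–79=4549, 80+=7945
[period 4]
Births: 3297 × 0.395 = 1302 ; 4047 × 0.302 = 1222 → 2524
Group 2: 3091 × 0.963 = 2977
Group 3: 3297 × 0.954 = 3145
Group 4: 4047 × 0.971 = 3930
Group 5: 4549 × 0.96 + 7945 × 0.34 = 4367 + 2701 = 7068
Population now: 0–19=2524, 20–39=2977, 40–59=3145, 60–79=3930, 80+=7068
Total after period 4: 2524 + 2977 + 3145 + 3930 + 7068 = 19644

19644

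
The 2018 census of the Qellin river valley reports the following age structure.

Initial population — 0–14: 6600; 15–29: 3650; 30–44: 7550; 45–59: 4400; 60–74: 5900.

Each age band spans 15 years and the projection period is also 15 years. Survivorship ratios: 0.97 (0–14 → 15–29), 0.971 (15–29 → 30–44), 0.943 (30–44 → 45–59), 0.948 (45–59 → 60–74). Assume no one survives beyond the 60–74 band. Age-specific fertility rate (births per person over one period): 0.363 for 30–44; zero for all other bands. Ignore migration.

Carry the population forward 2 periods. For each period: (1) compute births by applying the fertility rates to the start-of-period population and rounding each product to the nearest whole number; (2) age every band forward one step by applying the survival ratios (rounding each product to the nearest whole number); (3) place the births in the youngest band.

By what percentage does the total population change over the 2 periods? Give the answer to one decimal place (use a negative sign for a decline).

[period 1]
Births: 7550 * 0.363 = 2741
15–29: 6600 * 0.97 = 6402
30–44: 3650 * 0.971 = 3544
45–59: 7550 * 0.943 = 7120
60–74: 4400 * 0.948 = 4171
→ [2741, 6402, 3544, 7120, 4171]
[period 2]
Births: 3544 * 0.363 = 1286
15–29: 2741 * 0.97 = 2659
30–44: 6402 * 0.971 = 6216
45–59: 3544 * 0.943 = 3342
60–74: 7120 * 0.948 = 6750
→ [1286, 2659, 6216, 3342, 6750]
Total: 28100 → 20253; change = -7847; percentage change = -27.9%

-27.9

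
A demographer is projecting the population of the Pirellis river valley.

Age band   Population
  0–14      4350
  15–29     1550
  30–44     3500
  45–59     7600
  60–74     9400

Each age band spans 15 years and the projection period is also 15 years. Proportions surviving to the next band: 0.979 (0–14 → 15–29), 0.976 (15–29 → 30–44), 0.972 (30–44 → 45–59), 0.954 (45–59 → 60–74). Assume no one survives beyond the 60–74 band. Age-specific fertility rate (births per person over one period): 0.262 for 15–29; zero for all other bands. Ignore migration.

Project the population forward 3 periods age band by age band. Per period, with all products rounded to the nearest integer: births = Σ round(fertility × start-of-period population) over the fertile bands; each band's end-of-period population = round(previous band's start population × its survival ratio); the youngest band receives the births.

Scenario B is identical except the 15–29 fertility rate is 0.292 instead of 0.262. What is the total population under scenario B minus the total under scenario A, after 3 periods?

After projecting period 1:
Births: 1550 × 0.262 = 406
15–29: 4350 × 0.979 = 4259
30–44: 1550 × 0.976 = 1513
45–59: 3500 × 0.972 = 3402
60–74: 7600 × 0.954 = 7250
End of period: [406, 4259, 1513, 3402, 7250]
After projecting period 2:
Births: 4259 × 0.262 = 1116
15–29: 406 × 0.979 = 397
30–44: 4259 × 0.976 = 4157
45–59: 1513 × 0.972 = 1471
60–74: 3402 × 0.954 = 3246
End of period: [1116, 397, 4157, 1471, 3246]
After projecting period 3:
Births: 397 × 0.262 = 104
15–29: 1116 × 0.979 = 1093
30–44: 397 × 0.976 = 387
45–59: 4157 × 0.972 = 4041
60–74: 1471 × 0.954 = 1403
End of period: [104, 1093, 387, 4041, 1403]
Scenario A total after 3 periods: 7028
Scenario B projection —
After projecting period 1:
Births: 1550 × 0.292 = 453
15–29: 4350 × 0.979 = 4259
30–44: 1550 × 0.976 = 1513
45–59: 3500 × 0.972 = 3402
60–74: 7600 × 0.954 = 7250
End of period: [453, 4259, 1513, 3402, 7250]
After projecting period 2:
Births: 4259 × 0.292 = 1244
15–29: 453 × 0.979 = 443
30–44: 4259 × 0.976 = 4157
45–59: 1513 × 0.972 = 1471
60–74: 3402 × 0.954 = 3246
End of period: [1244, 443, 4157, 1471, 3246]
After projecting period 3:
Births: 443 × 0.292 = 129
15–29: 1244 × 0.979 = 1218
30–44: 443 × 0.976 = 432
45–59: 4157 × 0.972 = 4041
60–74: 1471 × 0.954 = 1403
End of period: [129, 1218, 432, 4041, 1403]
Scenario B total after 3 periods: 7223
Difference B − A = 7223 − 7028 = 195

195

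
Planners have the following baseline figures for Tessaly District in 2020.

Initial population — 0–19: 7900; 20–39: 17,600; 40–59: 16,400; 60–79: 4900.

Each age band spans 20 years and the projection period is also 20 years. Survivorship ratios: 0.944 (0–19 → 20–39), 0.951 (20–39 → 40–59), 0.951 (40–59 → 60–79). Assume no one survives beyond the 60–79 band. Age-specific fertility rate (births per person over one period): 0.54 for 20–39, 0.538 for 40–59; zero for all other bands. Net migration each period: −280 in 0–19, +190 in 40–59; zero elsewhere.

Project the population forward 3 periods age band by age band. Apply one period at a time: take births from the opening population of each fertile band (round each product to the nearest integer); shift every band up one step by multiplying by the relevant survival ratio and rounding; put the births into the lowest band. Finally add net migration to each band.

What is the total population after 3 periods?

Numbering the bands 1..4 from youngest to oldest:
After projecting period 1:
Births: 17600 * 0.54 = 9504  |  16400 * 0.538 = 8823 — total 18327
Band 2: 7900 * 0.944 = 7458
Band 3: 17600 * 0.951 = 16738
Band 4: 16400 * 0.951 = 15596
Net migration: Band 1 − 280 → 18047; Band 3 + 190 → 16928
Giving 18047 / 7458 / 16928 / 15596.
After projecting period 2:
Births: 7458 * 0.54 = 4027  |  16928 * 0.538 = 9107 — total 13134
Band 2: 18047 * 0.944 = 17036
Band 3: 7458 * 0.951 = 7093
Band 4: 16928 * 0.951 = 16099
Net migration: Band 1 − 280 → 12854; Band 3 + 190 → 7283
Giving 12854 / 17036 / 7283 / 16099.
After projecting period 3:
Births: 17036 * 0.54 = 9199  |  7283 * 0.538 = 3918 — total 13117
Band 2: 12854 * 0.944 = 12134
Band 3: 17036 * 0.951 = 16201
Band 4: 7283 * 0.951 = 6926
Net migration: Band 1 − 280 → 12837; Band 3 + 190 → 16391
Giving 12837 / 12134 / 16391 / 6926.
Total after period 3: 12837 + 12134 + 16391 + 6926 = 48288

48288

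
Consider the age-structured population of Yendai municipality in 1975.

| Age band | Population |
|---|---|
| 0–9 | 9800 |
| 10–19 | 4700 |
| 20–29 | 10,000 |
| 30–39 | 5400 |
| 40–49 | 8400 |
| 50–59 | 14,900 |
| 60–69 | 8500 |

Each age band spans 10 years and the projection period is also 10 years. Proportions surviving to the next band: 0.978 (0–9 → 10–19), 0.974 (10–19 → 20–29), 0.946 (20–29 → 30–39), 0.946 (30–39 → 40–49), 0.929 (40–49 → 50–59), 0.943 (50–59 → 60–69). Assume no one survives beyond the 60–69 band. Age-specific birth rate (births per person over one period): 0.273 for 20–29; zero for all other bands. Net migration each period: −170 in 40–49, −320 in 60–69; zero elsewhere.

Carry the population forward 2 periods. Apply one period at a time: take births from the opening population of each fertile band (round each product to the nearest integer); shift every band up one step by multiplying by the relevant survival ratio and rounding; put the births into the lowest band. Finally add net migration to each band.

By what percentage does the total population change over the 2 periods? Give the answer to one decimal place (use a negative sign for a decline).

(Groups numbered youngest = 1 to oldest = 7.)
— Period 1 —
Births: 10000 × 0.273 = 2730
Group 2: 9800 × 0.978 = 9584
Group 3: 4700 × 0.974 = 4578
Group 4: 10000 × 0.946 = 9460
Group 5: 5400 × 0.946 = 5108
Group 6: 8400 × 0.929 = 7804
Group 7: 14900 × 0.943 = 14051
Net migration: Group 5 − 170 → 4938; Group 7 − 320 → 13731
→ [2730, 9584, 4578, 9460, 4938, 7804, 13731]
— Period 2 —
Births: 4578 × 0.273 = 1250
Group 2: 2730 × 0.978 = 2670
Group 3: 9584 × 0.974 = 9335
Group 4: 4578 × 0.946 = 4331
Group 5: 9460 × 0.946 = 8949
Group 6: 4938 × 0.929 = 4587
Group 7: 7804 × 0.943 = 7359
Net migration: Group 5 − 170 → 8779; Group 7 − 320 → 7039
→ [1250, 2670, 9335, 4331, 8779, 4587, 7039]
Total: 61700 → 37991; change = -23709; percentage change = -38.4%

-38.4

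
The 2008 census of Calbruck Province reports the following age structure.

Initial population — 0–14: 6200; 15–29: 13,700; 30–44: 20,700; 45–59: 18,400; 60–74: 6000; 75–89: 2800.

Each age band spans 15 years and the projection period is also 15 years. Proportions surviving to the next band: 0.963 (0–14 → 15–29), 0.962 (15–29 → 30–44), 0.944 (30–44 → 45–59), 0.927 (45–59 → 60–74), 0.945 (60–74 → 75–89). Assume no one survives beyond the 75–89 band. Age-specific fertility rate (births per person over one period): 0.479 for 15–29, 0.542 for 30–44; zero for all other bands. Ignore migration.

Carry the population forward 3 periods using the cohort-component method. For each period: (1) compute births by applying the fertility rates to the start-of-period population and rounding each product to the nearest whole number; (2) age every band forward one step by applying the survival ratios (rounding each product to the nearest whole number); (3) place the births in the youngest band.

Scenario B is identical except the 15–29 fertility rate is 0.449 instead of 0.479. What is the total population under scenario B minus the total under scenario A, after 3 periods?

-1245

[period 1]
Births: 13700 * 0.479 = 6562, 20700 * 0.542 = 11219 ⇒ total 17781
15–29: 6200 * 0.963 = 5971
30–44: 13700 * 0.962 = 13179
45–59: 20700 * 0.944 = 19541
60–74: 18400 * 0.927 = 17057
75–89: 6000 * 0.945 = 5670
End of period: [17781, 5971, 13179, 19541, 17057, 5670]
[period 2]
Births: 5971 * 0.479 = 2860, 13179 * 0.542 = 7143 ⇒ total 10003
15–29: 17781 * 0.963 = 17123
30–44: 5971 * 0.962 = 5744
45–59: 13179 * 0.944 = 12441
60–74: 19541 * 0.927 = 18115
75–89: 17057 * 0.945 = 16119
End of period: [10003, 17123, 5744, 12441, 18115, 16119]
[period 3]
Births: 17123 * 0.479 = 8202, 5744 * 0.542 = 3113 ⇒ total 11315
15–29: 10003 * 0.963 = 9633
30–44: 17123 * 0.962 = 16472
45–59: 5744 * 0.944 = 5422
60–74: 12441 * 0.927 = 11533
75–89: 18115 * 0.945 = 17119
End of period: [11315, 9633, 16472, 5422, 11533, 17119]
Scenario A total after 3 periods: 71494
Scenario B projection —
[period 1]
Births: 13700 * 0.449 = 6151, 20700 * 0.542 = 11219 ⇒ total 17370
15–29: 6200 * 0.963 = 5971
30–44: 13700 * 0.962 = 13179
45–59: 20700 * 0.944 = 19541
60–74: 18400 * 0.927 = 17057
75–89: 6000 * 0.945 = 5670
End of period: [17370, 5971, 13179, 19541, 17057, 5670]
[period 2]
Births: 5971 * 0.449 = 2681, 13179 * 0.542 = 7143 ⇒ total 9824
15–29: 17370 * 0.963 = 16727
30–44: 5971 * 0.962 = 5744
45–59: 13179 * 0.944 = 12441
60–74: 19541 * 0.927 = 18115
75–89: 17057 * 0.945 = 16119
End of period: [9824, 16727, 5744, 12441, 18115, 16119]
[period 3]
Births: 16727 * 0.449 = 7510, 5744 * 0.542 = 3113 ⇒ total 10623
15–29: 9824 * 0.963 = 9461
30–44: 16727 * 0.962 = 16091
45–59: 5744 * 0.944 = 5422
60–74: 12441 * 0.927 = 11533
75–89: 18115 * 0.945 = 17119
End of period: [10623, 9461, 16091, 5422, 11533, 17119]
Scenario B total after 3 periods: 70249
Difference B − A = 70249 − 71494 = -1245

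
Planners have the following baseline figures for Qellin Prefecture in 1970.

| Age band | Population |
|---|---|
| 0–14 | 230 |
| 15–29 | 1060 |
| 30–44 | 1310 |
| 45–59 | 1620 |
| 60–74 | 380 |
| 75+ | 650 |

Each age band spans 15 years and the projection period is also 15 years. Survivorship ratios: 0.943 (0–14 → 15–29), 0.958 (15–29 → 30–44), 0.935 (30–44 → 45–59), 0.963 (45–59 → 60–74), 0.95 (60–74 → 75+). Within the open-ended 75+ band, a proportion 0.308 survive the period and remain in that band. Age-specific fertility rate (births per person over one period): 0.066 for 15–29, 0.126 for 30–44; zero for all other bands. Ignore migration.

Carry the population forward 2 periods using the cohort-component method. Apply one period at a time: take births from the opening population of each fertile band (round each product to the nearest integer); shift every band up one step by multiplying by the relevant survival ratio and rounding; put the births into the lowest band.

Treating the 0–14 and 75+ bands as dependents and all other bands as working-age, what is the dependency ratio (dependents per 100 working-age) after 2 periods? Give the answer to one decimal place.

70.2

Period 1.
Births: 1060 × 0.066 = 70 ; 1310 × 0.126 = 165 → total 235
15–29: 230 × 0.943 = 217
30–44: 1060 × 0.958 = 1015
45–59: 1310 × 0.935 = 1225
60–74: 1620 × 0.963 = 1560
75+: 380 × 0.95 + 650 × 0.308 = 361 + 200 = 561
End of period: [235, 217, 1015, 1225, 1560, 561]
Period 2.
Births: 217 × 0.066 = 14 ; 1015 × 0.126 = 128 → total 142
15–29: 235 × 0.943 = 222
30–44: 217 × 0.958 = 208
45–59: 1015 × 0.935 = 949
60–74: 1225 × 0.963 = 1180
75+: 1560 × 0.95 + 561 × 0.308 = 1482 + 173 = 1655
End of period: [142, 222, 208, 949, 1180, 1655]
Dependents (band 0–14 + band 75+) = 142 + 1655 = 1797; working-age = 2559; ratio = 1797/2559 × 100 = 70.2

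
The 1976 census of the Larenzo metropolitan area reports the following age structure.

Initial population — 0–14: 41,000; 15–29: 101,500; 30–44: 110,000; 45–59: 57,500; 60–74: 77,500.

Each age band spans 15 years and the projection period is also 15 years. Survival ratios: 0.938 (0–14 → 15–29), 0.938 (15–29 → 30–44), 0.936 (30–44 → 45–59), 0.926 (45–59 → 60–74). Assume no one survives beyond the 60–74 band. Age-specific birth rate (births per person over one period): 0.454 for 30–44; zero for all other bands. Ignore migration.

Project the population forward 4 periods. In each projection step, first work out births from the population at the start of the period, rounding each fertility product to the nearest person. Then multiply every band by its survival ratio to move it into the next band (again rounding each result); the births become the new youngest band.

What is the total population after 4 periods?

Numbering the groups 1..5 from youngest to oldest:
Period 1:
Births: 110000 × 0.454 = 49940
Group 2: 41000 × 0.938 = 38458
Group 3: 101500 × 0.938 = 95207
Group 4: 110000 × 0.936 = 102960
Group 5: 57500 × 0.926 = 53245
→ [49940, 38458, 95207, 102960, 53245]
Period 2:
Births: 95207 × 0.454 = 43224
Group 2: 49940 × 0.938 = 46844
Group 3: 38458 × 0.938 = 36074
Group 4: 95207 × 0.936 = 89114
Group 5: 102960 × 0.926 = 95341
→ [43224, 46844, 36074, 89114, 95341]
Period 3:
Births: 36074 × 0.454 = 16378
Group 2: 43224 × 0.938 = 40544
Group 3: 46844 × 0.938 = 43940
Group 4: 36074 × 0.936 = 33765
Group 5: 89114 × 0.926 = 82520
→ [16378, 40544, 43940, 33765, 82520]
Period 4:
Births: 43940 × 0.454 = 19949
Group 2: 16378 × 0.938 = 15363
Group 3: 40544 × 0.938 = 38030
Group 4: 43940 × 0.936 = 41128
Group 5: 33765 × 0.926 = 31266
→ [19949, 15363, 38030, 41128, 31266]
Total after period 4: 19949 + 15363 + 38030 + 41128 + 31266 = 145736

145736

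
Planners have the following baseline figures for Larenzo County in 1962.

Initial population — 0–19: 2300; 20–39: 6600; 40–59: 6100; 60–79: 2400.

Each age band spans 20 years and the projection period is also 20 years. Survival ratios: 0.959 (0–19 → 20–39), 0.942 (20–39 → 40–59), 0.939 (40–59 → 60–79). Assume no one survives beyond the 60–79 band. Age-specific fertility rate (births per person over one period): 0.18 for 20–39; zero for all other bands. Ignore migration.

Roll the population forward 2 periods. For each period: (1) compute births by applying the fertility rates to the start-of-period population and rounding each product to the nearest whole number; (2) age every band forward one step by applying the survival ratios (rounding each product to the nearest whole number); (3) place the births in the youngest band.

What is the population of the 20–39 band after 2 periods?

(Groups numbered youngest = 1 to oldest = 4.)
Period 1.
Births: 6600 * 0.18 = 1188
Group 2: 2300 * 0.959 = 2206
Group 3: 6600 * 0.942 = 6217
Group 4: 6100 * 0.939 = 5728
→ [1188, 2206, 6217, 5728]
Period 2.
Births: 2206 * 0.18 = 397
Group 2: 1188 * 0.959 = 1139
Group 3: 2206 * 0.942 = 2078
Group 4: 6217 * 0.939 = 5838
→ [397, 1139, 2078, 5838]

1139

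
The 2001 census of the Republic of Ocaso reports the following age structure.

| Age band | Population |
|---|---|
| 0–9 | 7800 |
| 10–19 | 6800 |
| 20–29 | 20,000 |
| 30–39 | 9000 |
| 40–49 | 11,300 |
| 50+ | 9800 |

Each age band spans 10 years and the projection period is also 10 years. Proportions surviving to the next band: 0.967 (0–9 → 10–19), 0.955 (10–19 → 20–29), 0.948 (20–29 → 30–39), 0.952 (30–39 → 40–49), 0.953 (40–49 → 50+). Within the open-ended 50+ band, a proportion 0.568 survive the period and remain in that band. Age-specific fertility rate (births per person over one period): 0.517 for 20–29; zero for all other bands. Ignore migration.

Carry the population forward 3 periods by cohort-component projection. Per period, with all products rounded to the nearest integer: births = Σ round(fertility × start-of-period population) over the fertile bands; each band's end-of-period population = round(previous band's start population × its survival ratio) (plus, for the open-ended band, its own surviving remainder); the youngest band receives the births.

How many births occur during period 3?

3724

Let group 1 be 0–9 through group 6 = 50+.
Period 1.
Births: 20000 × 0.517 = 10340
Group 2: 7800 × 0.967 = 7543
Group 3: 6800 × 0.955 = 6494
Group 4: 20000 × 0.948 = 18960
Group 5: 9000 × 0.952 = 8568
Group 6: 11300 × 0.953 + 9800 × 0.568 = 10769 + 5566 = 16335
→ [10340, 7543, 6494, 18960, 8568, 16335]
Period 2.
Births: 6494 × 0.517 = 3357
Group 2: 10340 × 0.967 = 9999
Group 3: 7543 × 0.955 = 7204
Group 4: 6494 × 0.948 = 6156
Group 5: 18960 × 0.952 = 18050
Group 6: 8568 × 0.953 + 16335 × 0.568 = 8165 + 9278 = 17443
→ [3357, 9999, 7204, 6156, 18050, 17443]
Period 3.
Births: 7204 × 0.517 = 3724
Group 2: 3357 × 0.967 = 3246
Group 3: 9999 × 0.955 = 9549
Group 4: 7204 × 0.948 = 6829
Group 5: 6156 × 0.952 = 5861
Group 6: 18050 × 0.953 + 17443 × 0.568 = 17202 + 9908 = 27110
→ [3724, 3246, 9549, 6829, 5861, 27110]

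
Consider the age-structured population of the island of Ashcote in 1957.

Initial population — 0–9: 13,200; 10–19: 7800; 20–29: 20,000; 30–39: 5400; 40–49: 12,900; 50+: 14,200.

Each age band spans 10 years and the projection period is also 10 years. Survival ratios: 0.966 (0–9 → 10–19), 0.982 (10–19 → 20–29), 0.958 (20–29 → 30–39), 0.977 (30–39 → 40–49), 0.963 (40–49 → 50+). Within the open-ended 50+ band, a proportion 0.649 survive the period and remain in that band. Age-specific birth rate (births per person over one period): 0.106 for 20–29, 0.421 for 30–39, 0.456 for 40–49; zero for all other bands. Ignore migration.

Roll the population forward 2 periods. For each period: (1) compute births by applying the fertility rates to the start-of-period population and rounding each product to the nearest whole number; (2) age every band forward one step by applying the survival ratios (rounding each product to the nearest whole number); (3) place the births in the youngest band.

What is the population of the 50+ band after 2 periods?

19125

Period 1:
Births: 20000 × 0.106 = 2120 ; 5400 × 0.421 = 2273 ; 12900 × 0.456 = 5882 ⇒ total 10275
10–19: 13200 × 0.966 = 12751
20–29: 7800 × 0.982 = 7660
30–39: 20000 × 0.958 = 19160
40–49: 5400 × 0.977 = 5276
50+: 12900 × 0.963 + 14200 × 0.649 = 12423 + 9216 = 21639
End of period: [10275, 12751, 7660, 19160, 5276, 21639]
Period 2:
Births: 7660 × 0.106 = 812 ; 19160 × 0.421 = 8066 ; 5276 × 0.456 = 2406 ⇒ total 11284
10–19: 10275 × 0.966 = 9926
20–29: 12751 × 0.982 = 12521
30–39: 7660 × 0.958 = 7338
40–49: 19160 × 0.977 = 18719
50+: 5276 × 0.963 + 21639 × 0.649 = 5081 + 14044 = 19125
End of period: [11284, 9926, 12521, 7338, 18719, 19125]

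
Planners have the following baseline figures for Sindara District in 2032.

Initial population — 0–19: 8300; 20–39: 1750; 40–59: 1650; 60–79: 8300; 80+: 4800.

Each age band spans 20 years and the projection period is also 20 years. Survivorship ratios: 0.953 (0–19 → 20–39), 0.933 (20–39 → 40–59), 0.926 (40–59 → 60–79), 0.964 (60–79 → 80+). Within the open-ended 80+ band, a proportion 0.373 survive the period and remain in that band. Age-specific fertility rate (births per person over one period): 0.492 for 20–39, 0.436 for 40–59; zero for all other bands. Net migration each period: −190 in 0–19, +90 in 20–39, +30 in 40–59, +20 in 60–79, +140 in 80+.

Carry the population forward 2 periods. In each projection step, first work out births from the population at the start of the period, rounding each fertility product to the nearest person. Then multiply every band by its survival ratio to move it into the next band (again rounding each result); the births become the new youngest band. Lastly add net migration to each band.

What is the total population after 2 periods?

20276

Let group 1 be 0–19 through group 5 = 80+.
Period 1:
Births: 1750 × 0.492 = 861, 1650 × 0.436 = 719 ⇒ total 1580
Group 2: 8300 × 0.953 = 7910
Group 3: 1750 × 0.933 = 1633
Group 4: 1650 × 0.926 = 1528
Group 5: 8300 × 0.964 + 4800 × 0.373 = 8001 + 1790 = 9791
Net migration: Group 1 − 190 → 1390; Group 2 + 90 → 8000; Group 3 + 30 → 1663; Group 4 + 20 → 1548; Group 5 + 140 → 9931
Population now: 0–19=1390, 20–39=8000, 40–59=1663, 60–79=1548, 80+=9931
Period 2:
Births: 8000 × 0.492 = 3936, 1663 × 0.436 = 725 ⇒ total 4661
Group 2: 1390 × 0.953 = 1325
Group 3: 8000 × 0.933 = 7464
Group 4: 1663 × 0.926 = 1540
Group 5: 1548 × 0.964 + 9931 × 0.373 = 1492 + 3704 = 5196
Net migration: Group 1 − 190 → 4471; Group 2 + 90 → 1415; Group 3 + 30 → 7494; Group 4 + 20 → 1560; Group 5 + 140 → 5336
Population now: 0–19=4471, 20–39=1415, 40–59=7494, 60–79=1560, 80+=5336
Total after period 2: 4471 + 1415 + 7494 + 1560 + 5336 = 20276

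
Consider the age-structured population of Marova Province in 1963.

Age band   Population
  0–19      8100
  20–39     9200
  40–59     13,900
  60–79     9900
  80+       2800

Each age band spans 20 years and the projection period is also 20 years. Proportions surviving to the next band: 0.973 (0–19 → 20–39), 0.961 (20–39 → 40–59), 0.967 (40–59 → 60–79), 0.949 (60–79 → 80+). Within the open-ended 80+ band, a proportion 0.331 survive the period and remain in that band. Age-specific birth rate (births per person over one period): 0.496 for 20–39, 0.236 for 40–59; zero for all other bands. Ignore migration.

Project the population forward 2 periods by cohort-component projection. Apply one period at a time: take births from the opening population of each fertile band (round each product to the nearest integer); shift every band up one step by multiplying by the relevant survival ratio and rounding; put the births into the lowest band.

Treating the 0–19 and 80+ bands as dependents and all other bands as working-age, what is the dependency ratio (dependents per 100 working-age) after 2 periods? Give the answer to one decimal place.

Call the groups 1 to 5, youngest first.
Period 1:
Births: 9200 * 0.496 = 4563, 13900 * 0.236 = 3280 → total 7843
Group 2: 8100 * 0.973 = 7881
Group 3: 9200 * 0.961 = 8841
Group 4: 13900 * 0.967 = 13441
Group 5: 9900 * 0.949 + 2800 * 0.331 = 9395 + 927 = 10322
Giving 7843 / 7881 / 8841 / 13441 / 10322.
Period 2:
Births: 7881 * 0.496 = 3909, 8841 * 0.236 = 2086 → total 5995
Group 2: 7843 * 0.973 = 7631
Group 3: 7881 * 0.961 = 7574
Group 4: 8841 * 0.967 = 8549
Group 5: 13441 * 0.949 + 10322 * 0.331 = 12756 + 3417 = 16173
Giving 5995 / 7631 / 7574 / 8549 / 16173.
Dependents (band 0–19 + band 80+) = 5995 + 16173 = 22168; working-age = 23754; ratio = 22168/23754 × 100 = 93.3

93.3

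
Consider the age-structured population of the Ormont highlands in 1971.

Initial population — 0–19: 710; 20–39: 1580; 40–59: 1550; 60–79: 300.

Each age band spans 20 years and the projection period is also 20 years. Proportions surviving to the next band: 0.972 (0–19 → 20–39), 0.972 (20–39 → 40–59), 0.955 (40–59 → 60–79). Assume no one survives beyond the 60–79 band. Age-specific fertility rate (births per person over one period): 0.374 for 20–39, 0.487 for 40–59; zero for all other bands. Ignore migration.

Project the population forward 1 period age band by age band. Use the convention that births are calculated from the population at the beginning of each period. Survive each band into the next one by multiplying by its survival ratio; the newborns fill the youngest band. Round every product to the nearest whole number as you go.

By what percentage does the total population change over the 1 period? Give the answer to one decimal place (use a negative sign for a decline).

Period 1.
Births: 1580 * 0.374 = 591 ; 1550 * 0.487 = 755 → total 1346
20–39: 710 * 0.972 = 690
40–59: 1580 * 0.972 = 1536
60–79: 1550 * 0.955 = 1480
End of period: [1346, 690, 1536, 1480]
Total: 4140 → 5052; change = 912; percentage change = 22.0%

22.0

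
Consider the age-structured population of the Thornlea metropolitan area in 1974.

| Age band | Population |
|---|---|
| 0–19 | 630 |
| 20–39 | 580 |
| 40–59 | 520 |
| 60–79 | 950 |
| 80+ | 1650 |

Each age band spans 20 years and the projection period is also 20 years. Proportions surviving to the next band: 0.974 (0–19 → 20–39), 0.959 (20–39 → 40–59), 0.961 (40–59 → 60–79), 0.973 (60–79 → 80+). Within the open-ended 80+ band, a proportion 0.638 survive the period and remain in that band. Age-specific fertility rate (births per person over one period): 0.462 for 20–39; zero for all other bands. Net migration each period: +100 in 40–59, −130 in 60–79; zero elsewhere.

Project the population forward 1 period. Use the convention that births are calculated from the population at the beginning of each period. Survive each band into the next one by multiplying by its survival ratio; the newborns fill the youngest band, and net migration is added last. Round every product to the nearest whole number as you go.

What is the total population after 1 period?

3885

Let band 1 be 0–19 through band 5 = 80+.
— Period 1 —
Births: 580 * 0.462 = 268
Band 2: 630 * 0.974 = 614
Band 3: 580 * 0.959 = 556
Band 4: 520 * 0.961 = 500
Band 5: 950 * 0.973 + 1650 * 0.638 = 924 + 1053 = 1977
Net migration: Band 3 + 100 → 656; Band 4 − 130 → 370
Population now: 0–19=268, 20–39=614, 40–59=656, 60–79=370, 80+=1977
Total after period 1: 268 + 614 + 656 + 370 + 1977 = 3885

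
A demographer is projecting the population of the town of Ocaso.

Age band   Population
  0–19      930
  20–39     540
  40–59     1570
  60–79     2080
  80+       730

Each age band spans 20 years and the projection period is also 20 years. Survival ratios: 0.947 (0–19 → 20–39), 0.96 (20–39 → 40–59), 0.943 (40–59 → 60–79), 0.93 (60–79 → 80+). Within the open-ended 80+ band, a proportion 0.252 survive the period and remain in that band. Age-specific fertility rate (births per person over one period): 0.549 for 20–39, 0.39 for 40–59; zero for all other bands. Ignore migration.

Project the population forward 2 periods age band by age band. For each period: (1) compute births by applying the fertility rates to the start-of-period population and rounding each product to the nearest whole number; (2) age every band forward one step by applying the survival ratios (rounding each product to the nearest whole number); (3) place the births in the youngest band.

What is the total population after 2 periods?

4791

Period 1:
Births: 540 × 0.549 = 296  |  1570 × 0.39 = 612 — total 908
20–39: 930 × 0.947 = 881
40–59: 540 × 0.96 = 518
60–79: 1570 × 0.943 = 1481
80+: 2080 × 0.93 + 730 × 0.252 = 1934 + 184 = 2118
Giving 908 / 881 / 518 / 1481 / 2118.
Period 2:
Births: 881 × 0.549 = 484  |  518 × 0.39 = 202 — total 686
20–39: 908 × 0.947 = 860
40–59: 881 × 0.96 = 846
60–79: 518 × 0.943 = 488
80+: 1481 × 0.93 + 2118 × 0.252 = 1377 + 534 = 1911
Giving 686 / 860 / 846 / 488 / 1911.
Total after period 2: 686 + 860 + 846 + 488 + 1911 = 4791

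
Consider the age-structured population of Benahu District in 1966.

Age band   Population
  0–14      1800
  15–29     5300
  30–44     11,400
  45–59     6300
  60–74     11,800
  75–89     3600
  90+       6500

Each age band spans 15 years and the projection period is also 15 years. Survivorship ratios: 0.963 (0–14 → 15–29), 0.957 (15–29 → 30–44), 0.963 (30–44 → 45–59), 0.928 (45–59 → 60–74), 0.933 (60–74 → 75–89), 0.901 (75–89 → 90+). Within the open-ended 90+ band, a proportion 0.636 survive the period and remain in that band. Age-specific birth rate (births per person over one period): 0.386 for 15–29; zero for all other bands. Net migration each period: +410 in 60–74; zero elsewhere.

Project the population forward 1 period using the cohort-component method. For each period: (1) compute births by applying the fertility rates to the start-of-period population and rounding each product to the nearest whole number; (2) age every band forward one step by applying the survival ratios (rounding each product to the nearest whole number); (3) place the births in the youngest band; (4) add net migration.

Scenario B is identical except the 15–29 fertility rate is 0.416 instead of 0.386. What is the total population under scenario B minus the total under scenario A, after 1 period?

After projecting period 1:
Births: 5300 * 0.386 = 2046
15–29: 1800 * 0.963 = 1733
30–44: 5300 * 0.957 = 5072
45–59: 11400 * 0.963 = 10978
60–74: 6300 * 0.928 = 5846
75–89: 11800 * 0.933 = 11009
90+: 3600 * 0.901 + 6500 * 0.636 = 3244 + 4134 = 7378
Net migration: 60–74 + 410 → 6256
Population now: 0–14=2046, 15–29=1733, 30–44=5072, 45–59=10978, 60–74=6256, 75–89=11009, 90+=7378
Scenario A total after 1 period: 44472
Scenario B projection —
After projecting period 1:
Births: 5300 * 0.416 = 2205
15–29: 1800 * 0.963 = 1733
30–44: 5300 * 0.957 = 5072
45–59: 11400 * 0.963 = 10978
60–74: 6300 * 0.928 = 5846
75–89: 11800 * 0.933 = 11009
90+: 3600 * 0.901 + 6500 * 0.636 = 3244 + 4134 = 7378
Net migration: 60–74 + 410 → 6256
Population now: 0–14=2205, 15–29=1733, 30–44=5072, 45–59=10978, 60–74=6256, 75–89=11009, 90+=7378
Scenario B total after 1 period: 44631
Difference B − A = 44631 − 44472 = 159

159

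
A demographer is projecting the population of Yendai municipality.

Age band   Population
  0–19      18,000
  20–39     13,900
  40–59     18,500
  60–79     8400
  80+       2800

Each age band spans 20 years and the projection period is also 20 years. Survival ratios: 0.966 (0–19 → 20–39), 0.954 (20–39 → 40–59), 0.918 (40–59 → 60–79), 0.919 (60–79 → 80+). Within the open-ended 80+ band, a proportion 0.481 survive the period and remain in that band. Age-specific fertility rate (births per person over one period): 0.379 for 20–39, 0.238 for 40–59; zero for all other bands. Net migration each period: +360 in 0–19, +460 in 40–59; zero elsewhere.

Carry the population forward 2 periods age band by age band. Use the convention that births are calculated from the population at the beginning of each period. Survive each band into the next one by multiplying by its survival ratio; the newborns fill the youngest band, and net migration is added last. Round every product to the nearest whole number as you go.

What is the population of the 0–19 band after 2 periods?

(Bands numbered youngest = 1 to oldest = 5.)
Period 1:
Births: 13900 × 0.379 = 5268  |  18500 × 0.238 = 4403 ⇒ total 9671
Band 2: 18000 × 0.966 = 17388
Band 3: 13900 × 0.954 = 13261
Band 4: 18500 × 0.918 = 16983
Band 5: 8400 × 0.919 + 2800 × 0.481 = 7720 + 1347 = 9067
Net migration: Band 1 + 360 → 10031; Band 3 + 460 → 13721
→ [10031, 17388, 13721, 16983, 9067]
Period 2:
Births: 17388 × 0.379 = 6590  |  13721 × 0.238 = 3266 ⇒ total 9856
Band 2: 10031 × 0.966 = 9690
Band 3: 17388 × 0.954 = 16588
Band 4: 13721 × 0.918 = 12596
Band 5: 16983 × 0.919 + 9067 × 0.481 = 15607 + 4361 = 19968
Net migration: Band 1 + 360 → 10216; Band 3 + 460 → 17048
→ [10216, 9690, 17048, 12596, 19968]

10216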